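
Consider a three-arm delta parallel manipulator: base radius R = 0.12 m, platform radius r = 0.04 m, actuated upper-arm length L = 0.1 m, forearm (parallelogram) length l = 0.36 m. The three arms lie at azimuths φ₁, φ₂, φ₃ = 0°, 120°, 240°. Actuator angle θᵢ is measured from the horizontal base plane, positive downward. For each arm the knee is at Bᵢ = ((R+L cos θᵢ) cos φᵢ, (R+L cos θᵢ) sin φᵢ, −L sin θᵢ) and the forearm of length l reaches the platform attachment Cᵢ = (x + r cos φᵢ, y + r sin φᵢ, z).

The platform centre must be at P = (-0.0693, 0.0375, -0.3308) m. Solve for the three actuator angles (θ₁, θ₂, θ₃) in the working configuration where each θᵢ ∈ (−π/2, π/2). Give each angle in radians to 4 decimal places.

θ₁ = 0.6114, θ₂ = -0.0868, θ₃ = 0.2618

rotate P by −φ1: (-0.0693, 0.0375, -0.3308)
  e−x'=0.1493;  (l²−L²−(e−x')²−y'²−z²)/2L = -0.0676
  θ1 = atan2(B,A) + arccos(C/0.3629) = 0.6114
arm 2 (φ=120.0°): x'=0.0671, y'=0.0413
  A=0.0129, B=-0.3308, C=(l²−L²−A²−y'²−z²)/(2L)=0.0415
  γ=atan2(-0.3308,0.0129)=-1.5319;  ψ=arccos(0.1254)=1.4451;  θ2=γ+ψ≈-0.0868
arm 3 (φ=240.0°): x'=0.0022, y'=-0.0788
  e−x'=0.0778;  (l²−L²−(e−x')²−y'²−z²)/2L = -0.0104
  √(A²+B²)=0.3398;  θ3 = -1.3397+1.6015 ≈ 0.2618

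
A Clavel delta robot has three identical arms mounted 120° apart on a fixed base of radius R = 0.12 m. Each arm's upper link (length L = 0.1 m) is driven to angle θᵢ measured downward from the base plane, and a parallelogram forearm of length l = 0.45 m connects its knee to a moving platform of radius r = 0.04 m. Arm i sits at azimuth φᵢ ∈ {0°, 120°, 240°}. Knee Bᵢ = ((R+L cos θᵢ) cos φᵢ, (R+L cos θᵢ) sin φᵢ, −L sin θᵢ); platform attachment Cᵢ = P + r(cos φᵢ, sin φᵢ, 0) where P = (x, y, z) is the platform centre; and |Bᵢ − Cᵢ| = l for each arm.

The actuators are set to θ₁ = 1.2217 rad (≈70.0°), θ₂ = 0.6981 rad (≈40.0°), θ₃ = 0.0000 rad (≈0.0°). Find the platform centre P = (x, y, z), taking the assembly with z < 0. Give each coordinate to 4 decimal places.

(-0.1545, -0.0976, -0.4415)

arm 1 at φ=0.0°: ρ1 = 0.1142;  S1 = (0.1142, 0.0000, -0.0940)
S2 = (0.1566·cos120.0°, 0.1566·sin120.0°, -0.0643) = (-0.0783, 0.1356, -0.0643)
S3 = (0.1800·cos240.0°, 0.1800·sin240.0°, 0.0000) = (-0.0900, -0.1559, 0.0000)
subtract pairs → two planes through P
linear system: -0.3850x+0.2713y = 0.0068−0.0594z; -0.4084x+-0.3118y = 0.0105−0.1879z
det = 0.2308;  x = -0.0215+0.3011z,  y = -0.0056+0.2084z
into |P−S₁|² = l²: 1.1341z² + 0.1039z + -0.1752 = 0;  Δ = 0.8056;  z = -0.4415 or 0.3499 → z<0 root = -0.4415
x = -0.1545, y = -0.0976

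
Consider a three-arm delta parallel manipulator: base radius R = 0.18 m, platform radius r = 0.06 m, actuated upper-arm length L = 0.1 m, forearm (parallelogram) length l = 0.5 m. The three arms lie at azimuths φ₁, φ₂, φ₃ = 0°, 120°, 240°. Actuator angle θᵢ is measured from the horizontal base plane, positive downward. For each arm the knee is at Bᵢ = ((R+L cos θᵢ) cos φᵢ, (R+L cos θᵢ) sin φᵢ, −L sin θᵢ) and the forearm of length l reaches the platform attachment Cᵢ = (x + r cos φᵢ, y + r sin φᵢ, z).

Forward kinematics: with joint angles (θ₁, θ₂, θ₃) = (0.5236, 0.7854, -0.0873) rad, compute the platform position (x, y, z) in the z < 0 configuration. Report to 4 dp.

(-0.0242, -0.1157, -0.4782)

O1 = (0.2066·cos0.0°, 0.2066·sin0.0°, -0.0500) = (0.2066, 0.0000, -0.0500)
φ2=120.0°: virtual centre (-0.0954, 0.1652, -0.0707), radius l
φ3=240.0°: virtual centre (-0.1098, -0.1902, 0.0087), radius l
|O₂|²−|O₁|² = -0.0038;  |O₃|²−|O₁|² = 0.0031
[-0.6039 0.3303 -0.0414]·P = -0.0038;  [-0.6328 -0.3804 0.1174]·P = 0.0031
det = 0.4388;  x = 0.0010+0.0525z,  y = -0.0098+0.2214z
sphere 1 gives Az²+Bz+C=0 with A=1.0518, B=0.0741, C=-0.2051;  B²−4AC=0.8684;  roots -0.4782, 0.4078;  negative root z = -0.4782
x = -0.0242, y = -0.1157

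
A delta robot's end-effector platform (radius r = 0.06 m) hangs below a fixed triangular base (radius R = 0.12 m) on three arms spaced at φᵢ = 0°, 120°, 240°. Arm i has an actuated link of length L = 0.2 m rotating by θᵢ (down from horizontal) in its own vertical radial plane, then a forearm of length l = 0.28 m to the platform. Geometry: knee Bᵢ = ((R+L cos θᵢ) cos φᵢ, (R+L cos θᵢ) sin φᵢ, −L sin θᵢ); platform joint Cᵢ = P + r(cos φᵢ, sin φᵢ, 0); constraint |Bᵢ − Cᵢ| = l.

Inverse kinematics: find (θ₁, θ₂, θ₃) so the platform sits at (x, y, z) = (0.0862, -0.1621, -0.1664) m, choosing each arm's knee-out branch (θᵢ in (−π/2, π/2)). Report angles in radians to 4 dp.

φ1=0.0° → target in arm frame (0.0862, -0.1621)
  A=-0.0262, B=-0.1664, C=(l²−L²−A²−y'²−z²)/(2L)=-0.0406
  θ1 = atan2(B,A) + arccos(C/0.1684) = 0.0874
rotate P by −φ2: (-0.1835, 0.0064, -0.1664)
  A=0.2435, B=-0.1664, C=(l²−L²−A²−y'²−z²)/(2L)=-0.1215
  γ=atan2(-0.1664,0.2435)=-0.5995;  ψ=arccos(-0.4121)=1.9956;  θ2=γ+ψ≈1.3960
arm 3 (φ=240.0°): x'=0.0973, y'=0.1557
  A=-0.0373, B=-0.1664, C=(l²−L²−A²−y'²−z²)/(2L)=-0.0373
  √(A²+B²)=0.1705;  θ3 = -1.7912+1.7913 ≈ 0.0001

θ₁ = 0.0874, θ₂ = 1.3960, θ₃ = 0.0001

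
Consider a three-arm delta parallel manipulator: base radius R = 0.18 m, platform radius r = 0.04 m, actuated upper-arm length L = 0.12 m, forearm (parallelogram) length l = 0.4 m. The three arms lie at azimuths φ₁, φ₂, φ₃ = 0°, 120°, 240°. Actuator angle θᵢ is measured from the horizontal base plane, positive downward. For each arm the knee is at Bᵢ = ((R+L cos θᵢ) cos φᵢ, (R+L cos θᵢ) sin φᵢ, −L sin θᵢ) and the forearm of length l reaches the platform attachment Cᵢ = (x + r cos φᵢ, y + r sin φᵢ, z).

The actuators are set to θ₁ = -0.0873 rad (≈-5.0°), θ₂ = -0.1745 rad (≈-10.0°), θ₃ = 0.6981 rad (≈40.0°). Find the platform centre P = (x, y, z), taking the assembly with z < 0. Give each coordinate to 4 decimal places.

(0.0394, 0.0822, -0.3132)

arm 1 at φ=0.0°: e+L cos θ1 = 0.2595;  centre 1 = (0.2595, 0.0000, 0.0105)
centre 2 = (0.2582·cos120.0°, 0.2582·sin120.0°, 0.0208) = (-0.1291, 0.2236, 0.0208)
centre 3 = (0.2319·cos240.0°, 0.2319·sin240.0°, -0.0771) = (-0.1160, -0.2009, -0.0771)
|centre ₂|²−|centre ₁|² = -0.0004;  |centre ₃|²−|centre ₁|² = -0.0077
linear system: -0.7773x+0.4472y = -0.0004−0.0207z; -0.7510x+-0.4017y = -0.0077−-0.1752z
Cramer: x(z) = 0.0056-0.1080z;  y(z) = 0.0088-0.2341z
sphere 1 gives Az²+Bz+C=0 with A=1.0665, B=0.0298, C=-0.0953;  B²−4AC=0.4075;  roots -0.3132, 0.2853;  negative root z = -0.3132
x = 0.0394, y = 0.0822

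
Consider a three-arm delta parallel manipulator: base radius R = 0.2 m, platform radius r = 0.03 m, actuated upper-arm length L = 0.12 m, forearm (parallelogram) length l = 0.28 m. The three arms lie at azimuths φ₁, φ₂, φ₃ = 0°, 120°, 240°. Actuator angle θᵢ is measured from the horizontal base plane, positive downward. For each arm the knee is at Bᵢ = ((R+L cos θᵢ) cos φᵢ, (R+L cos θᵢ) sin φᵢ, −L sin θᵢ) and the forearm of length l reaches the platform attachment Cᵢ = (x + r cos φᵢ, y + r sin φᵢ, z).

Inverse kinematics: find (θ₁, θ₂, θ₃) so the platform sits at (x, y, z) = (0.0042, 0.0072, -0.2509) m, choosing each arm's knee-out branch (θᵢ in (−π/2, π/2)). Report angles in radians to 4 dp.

θ₁ = 0.9598, θ₂ = 0.9602, θ₃ = 1.0473

arm 1 (φ=0.0°): x'=0.0042, y'=0.0072
  e−x'=0.1658;  (l²−L²−(e−x')²−y'²−z²)/2L = -0.1104
  θ1 = atan2(B,A) + arccos(C/0.3007) = 0.9598
rotate P by −φ2: (0.0041, -0.0072, -0.2509)
  e−x'=0.1659;  (l²−L²−(e−x')²−y'²−z²)/2L = -0.1105
  γ=atan2(-0.2509,0.1659)=-0.9867;  ψ=arccos(-0.3673)=1.9469;  θ2=γ+ψ≈0.9602
arm 3 (φ=240.0°): x'=-0.0083, y'=0.0000
  A cos θ + B sin θ = C:  0.1783·cos θ + -0.2509·sin θ = -0.1281
  θ3 = atan2(B,A) + arccos(C/0.3078) = 1.0473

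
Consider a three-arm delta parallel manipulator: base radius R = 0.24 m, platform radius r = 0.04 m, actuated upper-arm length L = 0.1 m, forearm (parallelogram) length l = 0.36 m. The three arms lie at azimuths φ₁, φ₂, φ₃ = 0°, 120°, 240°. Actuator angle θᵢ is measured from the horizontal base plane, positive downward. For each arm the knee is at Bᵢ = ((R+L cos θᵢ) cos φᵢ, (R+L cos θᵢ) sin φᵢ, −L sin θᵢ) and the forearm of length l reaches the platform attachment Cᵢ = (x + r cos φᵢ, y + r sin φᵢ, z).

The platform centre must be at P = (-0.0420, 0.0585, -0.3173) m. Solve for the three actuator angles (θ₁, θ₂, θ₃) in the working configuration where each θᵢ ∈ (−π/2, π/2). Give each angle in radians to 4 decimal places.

φ1=0.0° → target in arm frame (-0.0420, 0.0585)
  e−x'=0.2420;  (l²−L²−(e−x')²−y'²−z²)/2L = -0.2153
  √(A²+B²)=0.3991;  θ1 = -0.9192+2.1408 ≈ 1.2215
rotate P by −φ2: (0.0717, 0.0071, -0.3173)
  A=0.1283, B=-0.3173, C=(l²−L²−A²−y'²−z²)/(2L)=0.0120
  θ2 = atan2(B,A) + arccos(C/0.3423) = 0.3493
rotate P by −φ3: (-0.0297, -0.0656, -0.3173)
  A cos θ + B sin θ = C:  0.2297·cos θ + -0.3173·sin θ = -0.1907
  γ=atan2(-0.3173,0.2297)=-0.9443;  ψ=arccos(-0.4867)=2.0791;  θ3=γ+ψ≈1.1349

θ₁ = 1.2215, θ₂ = 0.3493, θ₃ = 1.1349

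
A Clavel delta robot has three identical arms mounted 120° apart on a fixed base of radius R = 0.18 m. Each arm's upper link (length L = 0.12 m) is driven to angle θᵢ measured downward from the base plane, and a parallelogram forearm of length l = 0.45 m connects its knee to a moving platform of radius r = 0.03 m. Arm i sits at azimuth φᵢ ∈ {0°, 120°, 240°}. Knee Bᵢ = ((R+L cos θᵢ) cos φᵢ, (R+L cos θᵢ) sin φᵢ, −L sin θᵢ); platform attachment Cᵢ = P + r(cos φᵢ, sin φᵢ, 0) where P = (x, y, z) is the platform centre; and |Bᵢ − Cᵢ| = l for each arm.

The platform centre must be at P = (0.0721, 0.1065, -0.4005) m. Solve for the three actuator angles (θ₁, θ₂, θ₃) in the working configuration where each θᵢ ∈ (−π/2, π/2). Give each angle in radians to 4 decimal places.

θ₁ = 0.0868, θ₂ = 0.1742, θ₃ = 1.0470

arm 1 (φ=0.0°): x'=0.0721, y'=0.1065
  A cos θ + B sin θ = C:  0.0779·cos θ + -0.4005·sin θ = 0.0429
  √(A²+B²)=0.4080;  θ1 = -1.3787+1.4655 ≈ 0.0868
rotate P by −φ2: (0.0562, -0.1157, -0.4005)
  e−x'=0.0938;  (l²−L²−(e−x')²−y'²−z²)/2L = 0.0230
  √(A²+B²)=0.4113;  θ2 = -1.3407+1.5149 ≈ 0.1742
φ3=240.0° → target in arm frame (-0.1283, 0.0092)
  A=0.2783, B=-0.4005, C=(l²−L²−A²−y'²−z²)/(2L)=-0.2076
  γ=atan2(-0.4005,0.2783)=-0.9635;  ψ=arccos(-0.4257)=2.0105;  θ3=γ+ψ≈1.0470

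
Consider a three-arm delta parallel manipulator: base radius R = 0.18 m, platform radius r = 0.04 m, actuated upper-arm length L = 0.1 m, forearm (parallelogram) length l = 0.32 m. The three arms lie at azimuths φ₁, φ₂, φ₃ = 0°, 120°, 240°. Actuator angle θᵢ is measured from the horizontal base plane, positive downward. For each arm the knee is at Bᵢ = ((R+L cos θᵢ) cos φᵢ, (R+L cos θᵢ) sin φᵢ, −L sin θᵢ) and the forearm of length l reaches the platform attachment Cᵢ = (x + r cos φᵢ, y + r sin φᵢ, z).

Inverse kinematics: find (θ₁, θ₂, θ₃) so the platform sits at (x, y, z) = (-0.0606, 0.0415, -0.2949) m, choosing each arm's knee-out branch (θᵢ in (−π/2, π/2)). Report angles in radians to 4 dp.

θ₁ = 1.1350, θ₂ = 0.2618, θ₃ = 0.7859

arm 1 (φ=0.0°): x'=-0.0606, y'=0.0415
  A=0.2006, B=-0.2949, C=(l²−L²−A²−y'²−z²)/(2L)=-0.1826
  γ=atan2(-0.2949,0.2006)=-0.9735;  ψ=arccos(-0.5121)=2.1084;  θ1=γ+ψ≈1.1350
φ2=120.0° → target in arm frame (0.0662, 0.0317)
  A cos θ + B sin θ = C:  0.0738·cos θ + -0.2949·sin θ = -0.0051
  θ2 = atan2(B,A) + arccos(C/0.3040) = 0.2618
rotate P by −φ3: (-0.0056, -0.0732, -0.2949)
  e−x'=0.1456;  (l²−L²−(e−x')²−y'²−z²)/2L = -0.1057
  θ3 = atan2(B,A) + arccos(C/0.3289) = 0.7859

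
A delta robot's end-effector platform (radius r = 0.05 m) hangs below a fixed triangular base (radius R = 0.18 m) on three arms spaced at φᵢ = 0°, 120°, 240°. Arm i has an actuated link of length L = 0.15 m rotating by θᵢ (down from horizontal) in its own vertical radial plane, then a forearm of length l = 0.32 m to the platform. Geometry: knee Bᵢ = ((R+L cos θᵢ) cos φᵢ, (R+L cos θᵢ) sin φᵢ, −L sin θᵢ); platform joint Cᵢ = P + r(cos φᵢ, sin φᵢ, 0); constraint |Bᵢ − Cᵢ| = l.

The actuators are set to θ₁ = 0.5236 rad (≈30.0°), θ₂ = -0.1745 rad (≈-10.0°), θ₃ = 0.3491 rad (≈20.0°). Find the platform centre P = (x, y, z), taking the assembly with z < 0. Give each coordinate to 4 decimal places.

(-0.0350, 0.0333, -0.1946)

φ1=0.0°: virtual centre (0.2599, 0.0000, -0.0750), radius l
φ2=120.0°: virtual centre (-0.1389, 0.2405, 0.0260), radius l
centre 3 = (0.2710·cos240.0°, 0.2710·sin240.0°, -0.0513) = (-0.1355, -0.2347, -0.0513)
eliminate P² terms by subtracting sphere 1 from 2 and 3
linear system: -0.7975x+0.4810y = 0.0046−0.2021z; -0.7908x+-0.4693y = 0.0029−0.0474z
Cramer: x(z) = -0.0047+0.1559z;  y(z) = 0.0018-0.1617z
quadratic in z: (1.0504)z²+(0.0669)z+(-0.0268)=0, √Δ=0.3419 → z ∈ {-0.1946, 0.1309}; z = -0.1946 (taking z<0)
x = -0.0350, y = 0.0333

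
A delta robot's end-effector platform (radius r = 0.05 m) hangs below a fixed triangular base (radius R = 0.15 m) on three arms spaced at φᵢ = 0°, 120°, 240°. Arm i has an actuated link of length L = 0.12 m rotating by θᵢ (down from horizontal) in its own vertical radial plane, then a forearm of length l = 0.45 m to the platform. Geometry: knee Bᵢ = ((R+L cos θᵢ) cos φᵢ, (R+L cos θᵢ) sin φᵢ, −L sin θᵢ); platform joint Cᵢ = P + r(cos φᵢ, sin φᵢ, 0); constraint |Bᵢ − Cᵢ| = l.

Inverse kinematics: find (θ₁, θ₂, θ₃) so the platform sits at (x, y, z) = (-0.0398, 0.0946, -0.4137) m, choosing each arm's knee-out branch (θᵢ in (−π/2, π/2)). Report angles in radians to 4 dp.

θ₁ = 0.4362, θ₂ = -0.1743, θ₃ = 0.5238

rotate P by −φ1: (-0.0398, 0.0946, -0.4137)
  e−x'=0.1398;  (l²−L²−(e−x')²−y'²−z²)/2L = -0.0481
  θ1 = atan2(B,A) + arccos(C/0.4367) = 0.4362
φ2=120.0° → target in arm frame (0.1018, -0.0128)
  e−x'=-0.0018;  (l²−L²−(e−x')²−y'²−z²)/2L = 0.0699
  γ=atan2(-0.4137,-0.0018)=-1.5752;  ψ=arccos(0.1690)=1.4009;  θ2=γ+ψ≈-0.1743
φ3=240.0° → target in arm frame (-0.0620, -0.0818)
  A cos θ + B sin θ = C:  0.1620·cos θ + -0.4137·sin θ = -0.0666
  √(A²+B²)=0.4443;  θ3 = -1.1975+1.7213 ≈ 0.5238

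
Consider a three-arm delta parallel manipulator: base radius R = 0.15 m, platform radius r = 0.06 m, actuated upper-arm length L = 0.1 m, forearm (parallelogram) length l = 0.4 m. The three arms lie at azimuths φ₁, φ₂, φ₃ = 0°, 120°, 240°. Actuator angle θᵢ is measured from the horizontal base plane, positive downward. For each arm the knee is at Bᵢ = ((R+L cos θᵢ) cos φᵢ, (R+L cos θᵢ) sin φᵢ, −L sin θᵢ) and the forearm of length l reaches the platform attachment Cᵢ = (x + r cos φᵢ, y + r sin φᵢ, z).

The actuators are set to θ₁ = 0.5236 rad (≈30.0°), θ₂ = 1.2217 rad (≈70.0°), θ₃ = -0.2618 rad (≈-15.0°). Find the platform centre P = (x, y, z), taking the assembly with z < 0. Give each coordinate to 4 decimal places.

(0.0042, -0.1823, -0.3615)

arm 1 at φ=0.0°: ρ1 = 0.1766;  S1 = (0.1766, 0.0000, -0.0500)
arm 2 at φ=120.0°: ρ2 = 0.1242;  S2 = (-0.0621, 0.1076, -0.0940)
φ3=240.0°: virtual centre (-0.0933, -0.1616, 0.0259), radius l
eliminate P² terms by subtracting sphere 1 from 2 and 3
linear system: -0.4774x+0.2151y = -0.0094−-0.0879z; -0.5398x+-0.3232y = 0.0018−0.1518z
Cramer: x(z) = 0.0098+0.0156z;  y(z) = -0.0220+0.4435z
quadratic in z: (1.1969)z²+(0.0753)z+(-0.1292)=0, √Δ=0.7901 → z ∈ {-0.3615, 0.2986}; z = -0.3615 (taking z<0)
x = 0.0042, y = -0.1823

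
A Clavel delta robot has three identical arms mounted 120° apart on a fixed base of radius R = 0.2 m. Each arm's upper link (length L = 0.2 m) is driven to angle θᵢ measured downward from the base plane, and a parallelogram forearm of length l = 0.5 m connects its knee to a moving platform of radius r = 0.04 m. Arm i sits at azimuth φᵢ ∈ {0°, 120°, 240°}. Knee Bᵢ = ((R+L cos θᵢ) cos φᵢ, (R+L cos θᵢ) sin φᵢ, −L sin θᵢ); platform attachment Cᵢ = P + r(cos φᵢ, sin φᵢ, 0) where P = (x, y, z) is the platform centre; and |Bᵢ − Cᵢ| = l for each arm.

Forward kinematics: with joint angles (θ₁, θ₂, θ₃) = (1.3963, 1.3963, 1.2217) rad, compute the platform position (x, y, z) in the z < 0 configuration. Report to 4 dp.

φ1=0.0°: virtual centre (0.1947, 0.0000, -0.1970), radius l
S2 = (0.1947·cos120.0°, 0.1947·sin120.0°, -0.1970) = (-0.0974, 0.1686, -0.1970)
arm 3 at φ=240.0°: (R−r)+L cos θ3 = 0.2284;  S3 = (-0.1142, -0.1978, -0.1879)
eliminate P² terms by subtracting sphere 1 from 2 and 3
linear system: -0.5842x+0.3373y = 0.0000−0.0000z; -0.6179x+-0.3956y = 0.0108−0.0181z
Cramer: x(z) = -0.0083+0.0139z;  y(z) = -0.0143+0.0240z
quadratic in z: (1.0008)z²+(0.3876)z+(-0.1698)=0, √Δ=0.9110 → z ∈ {-0.6488, 0.2615}; z = -0.6488 (taking z<0)
x = -0.0173, y = -0.0299

(-0.0173, -0.0299, -0.6488)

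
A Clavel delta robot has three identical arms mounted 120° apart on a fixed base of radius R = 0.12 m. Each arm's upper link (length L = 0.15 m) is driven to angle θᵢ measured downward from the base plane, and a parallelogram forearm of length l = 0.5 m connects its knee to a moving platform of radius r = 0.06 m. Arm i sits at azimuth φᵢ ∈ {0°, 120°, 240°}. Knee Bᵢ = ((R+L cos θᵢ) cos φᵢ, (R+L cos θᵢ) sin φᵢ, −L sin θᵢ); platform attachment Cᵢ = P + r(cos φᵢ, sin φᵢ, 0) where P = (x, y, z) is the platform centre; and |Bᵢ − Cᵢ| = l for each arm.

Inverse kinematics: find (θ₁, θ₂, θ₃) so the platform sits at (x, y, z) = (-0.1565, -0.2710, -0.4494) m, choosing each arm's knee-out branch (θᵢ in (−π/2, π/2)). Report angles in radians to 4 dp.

φ1=0.0° → target in arm frame (-0.1565, -0.2710)
  A=0.2165, B=-0.4494, C=(l²−L²−A²−y'²−z²)/(2L)=-0.3159
  γ=atan2(-0.4494,0.2165)=-1.1219;  ψ=arccos(-0.6333)=2.2566;  θ1=γ+ψ≈1.1348
arm 2 (φ=120.0°): x'=-0.1564, y'=0.2710
  A=0.2164, B=-0.4494, C=(l²−L²−A²−y'²−z²)/(2L)=-0.3159
  θ2 = atan2(B,A) + arccos(C/0.4988) = 1.1346
φ3=240.0° → target in arm frame (0.3129, 0.0000)
  e−x'=-0.2529;  (l²−L²−(e−x')²−y'²−z²)/2L = -0.1281
  √(A²+B²)=0.5157;  θ3 = -2.0834+1.8219 ≈ -0.2616

θ₁ = 1.1348, θ₂ = 1.1346, θ₃ = -0.2616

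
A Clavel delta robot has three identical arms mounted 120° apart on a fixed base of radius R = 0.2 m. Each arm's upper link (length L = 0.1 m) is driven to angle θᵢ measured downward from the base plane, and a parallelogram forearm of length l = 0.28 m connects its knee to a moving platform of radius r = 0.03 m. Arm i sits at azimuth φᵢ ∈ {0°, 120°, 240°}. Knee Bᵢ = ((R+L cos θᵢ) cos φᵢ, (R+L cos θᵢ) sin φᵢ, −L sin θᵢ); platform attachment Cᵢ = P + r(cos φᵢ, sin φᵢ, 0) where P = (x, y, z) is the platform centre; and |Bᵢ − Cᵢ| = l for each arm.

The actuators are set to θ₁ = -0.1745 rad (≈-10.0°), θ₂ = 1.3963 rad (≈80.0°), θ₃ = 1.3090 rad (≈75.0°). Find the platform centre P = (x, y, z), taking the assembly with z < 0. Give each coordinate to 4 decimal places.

arm 1 at φ=0.0°: (R−r)+L cos θ1 = 0.2685;  centre 1 = (0.2685, 0.0000, 0.0174)
arm 2 at φ=120.0°: (R−r)+L cos θ2 = 0.1874;  centre 2 = (-0.0937, 0.1623, -0.0985)
arm 3 at φ=240.0°: (R−r)+L cos θ3 = 0.1959;  centre 3 = (-0.0979, -0.1696, -0.0966)
eliminate P² terms by subtracting sphere 1 from 2 and 3
linear system: -0.7243x+0.3245y = -0.0276−-0.2317z; -0.7328x+-0.3393y = -0.0247−-0.2279z
Cramer: x(z) = 0.0359-0.3155z;  y(z) = -0.0048+0.0097z
sphere 1 gives Az²+Bz+C=0 with A=1.0996, B=0.1119, C=-0.0240;  B²−4AC=0.1180;  roots -0.2071, 0.1053;  negative root z = -0.2071
x = 0.1013, y = -0.0068

(0.1013, -0.0068, -0.2071)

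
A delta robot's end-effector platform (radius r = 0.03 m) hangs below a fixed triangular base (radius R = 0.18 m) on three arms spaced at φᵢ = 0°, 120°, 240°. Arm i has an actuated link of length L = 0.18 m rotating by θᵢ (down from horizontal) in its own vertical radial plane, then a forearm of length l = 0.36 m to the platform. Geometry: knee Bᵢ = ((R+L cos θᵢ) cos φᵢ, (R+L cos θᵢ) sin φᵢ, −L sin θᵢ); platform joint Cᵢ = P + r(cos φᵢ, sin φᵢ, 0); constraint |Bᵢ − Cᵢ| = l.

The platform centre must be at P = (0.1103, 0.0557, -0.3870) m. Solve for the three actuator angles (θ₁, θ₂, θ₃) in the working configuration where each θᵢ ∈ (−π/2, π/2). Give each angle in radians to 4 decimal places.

arm 1 (φ=0.0°): x'=0.1103, y'=0.0557
  e−x'=0.0397;  (l²−L²−(e−x')²−y'²−z²)/2L = -0.1590
  √(A²+B²)=0.3890;  θ1 = -1.4686+1.9919 ≈ 0.5233
rotate P by −φ2: (-0.0069, -0.1234, -0.3870)
  A cos θ + B sin θ = C:  0.1569·cos θ + -0.3870·sin θ = -0.2567
  θ2 = atan2(B,A) + arccos(C/0.4176) = 1.0472
rotate P by −φ3: (-0.1034, 0.0677, -0.3870)
  e−x'=0.2534;  (l²−L²−(e−x')²−y'²−z²)/2L = -0.3371
  √(A²+B²)=0.4626;  θ3 = -0.9911+2.3873 ≈ 1.3962

θ₁ = 0.5233, θ₂ = 1.0472, θ₃ = 1.3962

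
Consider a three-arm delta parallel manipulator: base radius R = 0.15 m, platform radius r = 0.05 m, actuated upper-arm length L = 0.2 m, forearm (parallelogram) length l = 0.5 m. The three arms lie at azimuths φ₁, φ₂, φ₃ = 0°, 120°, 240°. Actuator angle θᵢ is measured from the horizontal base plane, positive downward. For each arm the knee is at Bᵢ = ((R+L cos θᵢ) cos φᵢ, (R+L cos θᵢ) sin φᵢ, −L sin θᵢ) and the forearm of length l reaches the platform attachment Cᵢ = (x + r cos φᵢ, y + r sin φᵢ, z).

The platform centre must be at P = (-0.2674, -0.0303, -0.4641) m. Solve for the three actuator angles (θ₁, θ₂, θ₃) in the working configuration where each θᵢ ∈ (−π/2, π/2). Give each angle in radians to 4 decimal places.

arm 1 (φ=0.0°): x'=-0.2674, y'=-0.0303
  e−x'=0.3674;  (l²−L²−(e−x')²−y'²−z²)/2L = -0.3532
  √(A²+B²)=0.5919;  θ1 = -0.9012+2.2102 ≈ 1.3091
arm 2 (φ=120.0°): x'=0.1075, y'=0.2467
  A=-0.0075, B=-0.4641, C=(l²−L²−A²−y'²−z²)/(2L)=-0.1658
  θ2 = atan2(B,A) + arccos(C/0.4642) = 0.3492
φ3=240.0° → target in arm frame (0.1599, -0.2164)
  A cos θ + B sin θ = C:  -0.0599·cos θ + -0.4641·sin θ = -0.1396
  γ=atan2(-0.4641,-0.0599)=-1.6992;  ψ=arccos(-0.2982)=1.8736;  θ3=γ+ψ≈0.1744

θ₁ = 1.3091, θ₂ = 0.3492, θ₃ = 0.1744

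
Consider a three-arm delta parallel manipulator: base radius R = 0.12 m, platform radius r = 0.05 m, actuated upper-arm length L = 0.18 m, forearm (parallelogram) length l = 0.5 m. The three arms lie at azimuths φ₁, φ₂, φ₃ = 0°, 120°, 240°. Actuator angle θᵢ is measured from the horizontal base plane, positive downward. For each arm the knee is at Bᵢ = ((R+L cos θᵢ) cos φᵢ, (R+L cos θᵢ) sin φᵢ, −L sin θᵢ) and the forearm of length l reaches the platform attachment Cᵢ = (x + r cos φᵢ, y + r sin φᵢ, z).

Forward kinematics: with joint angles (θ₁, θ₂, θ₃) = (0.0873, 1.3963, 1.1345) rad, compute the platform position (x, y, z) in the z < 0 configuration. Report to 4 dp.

(0.2855, -0.0780, -0.5082)

O1 = (0.2493·cos0.0°, 0.2493·sin0.0°, -0.0157) = (0.2493, 0.0000, -0.0157)
φ2=120.0°: virtual centre (-0.0506, 0.0877, -0.1773), radius l
φ3=240.0°: virtual centre (-0.0730, -0.1265, -0.1631), radius l
eliminate P² terms by subtracting sphere 1 from 2 and 3
linear system: -0.5999x+0.1754y = -0.0207−-0.3231z; -0.6447x+-0.2530y = -0.0145−-0.2949z
Cramer: x(z) = 0.0294-0.5040z;  y(z) = -0.0177+0.1187z
into |P−O₁|² = l²: 1.2681z² + 0.2489z + -0.2011 = 0;  Δ = 1.0818;  z = -0.5082 or 0.3120 → z<0 root = -0.5082
x = 0.2855, y = -0.0780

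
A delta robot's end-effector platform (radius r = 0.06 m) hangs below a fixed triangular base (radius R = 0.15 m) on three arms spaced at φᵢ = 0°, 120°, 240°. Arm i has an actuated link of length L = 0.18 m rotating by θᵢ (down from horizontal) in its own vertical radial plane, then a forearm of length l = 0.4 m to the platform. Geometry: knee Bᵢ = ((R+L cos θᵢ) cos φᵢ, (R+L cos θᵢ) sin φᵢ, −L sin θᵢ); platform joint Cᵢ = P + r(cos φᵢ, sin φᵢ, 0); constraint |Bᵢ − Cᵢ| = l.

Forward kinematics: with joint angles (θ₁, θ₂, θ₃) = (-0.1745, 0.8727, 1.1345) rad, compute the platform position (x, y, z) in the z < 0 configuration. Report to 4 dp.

(0.2047, 0.0519, -0.3604)

φ1=0.0°: virtual centre (0.2673, 0.0000, 0.0313), radius l
O2 = (0.2057·cos120.0°, 0.2057·sin120.0°, -0.1379) = (-0.1028, 0.1781, -0.1379)
O3 = (0.1661·cos240.0°, 0.1661·sin240.0°, -0.1631) = (-0.0830, -0.1438, -0.1631)
|O₂|²−|O₁|² = -0.0111;  |O₃|²−|O₁|² = -0.0182
linear system: -0.7402x+0.3563y = -0.0111−-0.3383z; -0.7006x+-0.2876y = -0.0182−-0.3888z
det = 0.4625;  x = 0.0209+-0.5098z,  y = 0.0124+-0.1098z
into |P−O₁|² = l²: 1.2720z² + 0.1860z + -0.0982 = 0;  Δ = 0.5342;  z = -0.3604 or 0.2142 → z<0 root = -0.3604
x = 0.2047, y = 0.0519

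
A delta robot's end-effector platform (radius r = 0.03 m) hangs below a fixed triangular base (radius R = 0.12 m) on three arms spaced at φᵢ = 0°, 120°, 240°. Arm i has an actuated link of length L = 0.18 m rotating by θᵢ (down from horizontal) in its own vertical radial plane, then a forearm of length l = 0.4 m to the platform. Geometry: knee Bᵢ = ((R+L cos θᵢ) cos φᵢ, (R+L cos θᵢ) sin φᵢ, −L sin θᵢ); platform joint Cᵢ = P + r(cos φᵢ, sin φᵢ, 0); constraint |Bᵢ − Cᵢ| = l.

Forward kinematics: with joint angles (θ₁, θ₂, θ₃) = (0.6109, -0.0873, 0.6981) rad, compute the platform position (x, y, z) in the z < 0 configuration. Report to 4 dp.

(-0.0496, 0.1152, -0.3569)

centre 1 = (0.2374·cos0.0°, 0.2374·sin0.0°, -0.1032) = (0.2374, 0.0000, -0.1032)
arm 2 at φ=120.0°: e+L cos θ2 = 0.2693;  centre 2 = (-0.1347, 0.2332, 0.0157)
arm 3 at φ=240.0°: e+L cos θ3 = 0.2279;  centre 3 = (-0.1139, -0.1974, -0.1157)
subtract pairs → two planes through P
plane₁₂: -0.7442x+0.4665y+0.2379z = 0.0057
Cramer: x(z) = -0.0024+0.1324z;  y(z) = 0.0085-0.2988z
sphere 1 gives Az²+Bz+C=0 with A=1.1068, B=0.1379, C=-0.0918;  B²−4AC=0.4253;  roots -0.3569, 0.2323;  negative root z = -0.3569
x = -0.0496, y = 0.1152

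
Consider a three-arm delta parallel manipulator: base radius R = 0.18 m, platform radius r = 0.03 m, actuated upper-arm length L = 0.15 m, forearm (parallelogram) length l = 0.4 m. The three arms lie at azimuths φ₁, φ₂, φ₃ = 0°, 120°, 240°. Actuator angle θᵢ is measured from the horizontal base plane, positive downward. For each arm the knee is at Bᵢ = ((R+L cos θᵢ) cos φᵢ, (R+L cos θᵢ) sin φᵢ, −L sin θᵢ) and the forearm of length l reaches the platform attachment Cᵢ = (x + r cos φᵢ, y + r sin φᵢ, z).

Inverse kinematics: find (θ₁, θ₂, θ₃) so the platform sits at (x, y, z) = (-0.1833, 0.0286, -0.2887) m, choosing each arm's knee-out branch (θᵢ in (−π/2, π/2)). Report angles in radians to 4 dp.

θ₁ = 1.3088, θ₂ = -0.2620, θ₃ = 0.0872

rotate P by −φ1: (-0.1833, 0.0286, -0.2887)
  e−x'=0.3333;  (l²−L²−(e−x')²−y'²−z²)/2L = -0.1925
  γ=atan2(-0.2887,0.3333)=-0.7138;  ψ=arccos(-0.4366)=2.0226;  θ1=γ+ψ≈1.3088
arm 2 (φ=120.0°): x'=0.1164, y'=0.1444
  A=0.0336, B=-0.2887, C=(l²−L²−A²−y'²−z²)/(2L)=0.1072
  γ=atan2(-0.2887,0.0336)=-1.4550;  ψ=arccos(0.3688)=1.1930;  θ2=γ+ψ≈-0.2620
φ3=240.0° → target in arm frame (0.0669, -0.1730)
  e−x'=0.0831;  (l²−L²−(e−x')²−y'²−z²)/2L = 0.0577
  γ=atan2(-0.2887,0.0831)=-1.2905;  ψ=arccos(0.1919)=1.3776;  θ3=γ+ψ≈0.0872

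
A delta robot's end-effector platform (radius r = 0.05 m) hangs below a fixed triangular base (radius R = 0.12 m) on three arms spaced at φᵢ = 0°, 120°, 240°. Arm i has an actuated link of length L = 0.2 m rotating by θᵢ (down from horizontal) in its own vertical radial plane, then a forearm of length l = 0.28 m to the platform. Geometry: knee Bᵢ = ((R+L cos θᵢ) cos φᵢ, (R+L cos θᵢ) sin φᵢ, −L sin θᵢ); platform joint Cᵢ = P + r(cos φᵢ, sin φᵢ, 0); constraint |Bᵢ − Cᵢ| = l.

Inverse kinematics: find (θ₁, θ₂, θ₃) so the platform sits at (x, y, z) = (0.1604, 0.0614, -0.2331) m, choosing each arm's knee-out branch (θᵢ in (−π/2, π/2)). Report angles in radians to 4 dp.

θ₁ = -0.0875, θ₂ = 0.9599, θ₃ = 1.3090

arm 1 (φ=0.0°): x'=0.1604, y'=0.0614
  A=-0.0904, B=-0.2331, C=(l²−L²−A²−y'²−z²)/(2L)=-0.0697
  θ1 = atan2(B,A) + arccos(C/0.2500) = -0.0875
rotate P by −φ2: (-0.0270, -0.1696, -0.2331)
  A cos θ + B sin θ = C:  0.0970·cos θ + -0.2331·sin θ = -0.1353
  √(A²+B²)=0.2525;  θ2 = -1.1764+2.1363 ≈ 0.9599
arm 3 (φ=240.0°): x'=-0.1334, y'=0.1082
  A=0.2034, B=-0.2331, C=(l²−L²−A²−y'²−z²)/(2L)=-0.1725
  γ=atan2(-0.2331,0.2034)=-0.8534;  ψ=arccos(-0.5577)=2.1624;  θ3=γ+ψ≈1.3090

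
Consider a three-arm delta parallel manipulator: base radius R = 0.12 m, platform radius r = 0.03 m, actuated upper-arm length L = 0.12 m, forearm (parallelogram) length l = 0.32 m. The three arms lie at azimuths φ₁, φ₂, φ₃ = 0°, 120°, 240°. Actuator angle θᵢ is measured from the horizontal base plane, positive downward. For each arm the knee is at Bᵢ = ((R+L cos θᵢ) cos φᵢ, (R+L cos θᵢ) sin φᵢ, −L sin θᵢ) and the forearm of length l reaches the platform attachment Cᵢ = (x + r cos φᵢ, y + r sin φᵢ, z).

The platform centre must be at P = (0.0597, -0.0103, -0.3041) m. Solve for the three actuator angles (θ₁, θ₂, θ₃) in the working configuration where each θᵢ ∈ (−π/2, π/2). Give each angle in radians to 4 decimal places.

θ₁ = 0.1744, θ₂ = 0.6980, θ₃ = 0.6103

φ1=0.0° → target in arm frame (0.0597, -0.0103)
  A=0.0303, B=-0.3041, C=(l²−L²−A²−y'²−z²)/(2L)=-0.0229
  γ=atan2(-0.3041,0.0303)=-1.4715;  ψ=arccos(-0.0750)=1.6459;  θ1=γ+ψ≈0.1744
φ2=120.0° → target in arm frame (-0.0388, -0.0466)
  e−x'=0.1288;  (l²−L²−(e−x')²−y'²−z²)/2L = -0.0968
  √(A²+B²)=0.3302;  θ2 = -1.1702+1.8682 ≈ 0.6980
rotate P by −φ3: (-0.0209, 0.0569, -0.3041)
  e−x'=0.1109;  (l²−L²−(e−x')²−y'²−z²)/2L = -0.0834
  √(A²+B²)=0.3237;  θ3 = -1.2210+1.8314 ≈ 0.6103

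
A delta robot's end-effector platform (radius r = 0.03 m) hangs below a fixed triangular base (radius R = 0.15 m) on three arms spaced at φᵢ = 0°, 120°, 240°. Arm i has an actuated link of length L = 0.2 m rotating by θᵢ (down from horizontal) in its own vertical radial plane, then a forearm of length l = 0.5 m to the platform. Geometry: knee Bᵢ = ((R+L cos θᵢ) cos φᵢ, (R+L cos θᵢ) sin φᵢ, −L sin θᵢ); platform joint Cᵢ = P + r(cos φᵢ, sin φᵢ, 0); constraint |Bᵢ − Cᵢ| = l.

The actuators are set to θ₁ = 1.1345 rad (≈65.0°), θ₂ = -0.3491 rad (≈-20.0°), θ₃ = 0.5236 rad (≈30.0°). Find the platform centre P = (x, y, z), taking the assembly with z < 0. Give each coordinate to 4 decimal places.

arm 1 at φ=0.0°: ρ1 = 0.2045;  S1 = (0.2045, 0.0000, -0.1813)
arm 2 at φ=120.0°: ρ2 = 0.3079;  S2 = (-0.1540, 0.2667, 0.0684)
φ3=240.0°: virtual centre (-0.1466, -0.2539, -0.1000), radius l
|S₂|²−|S₁|² = 0.0248;  |S₃|²−|S₁|² = 0.0213
plane₁₂: -0.7170x+0.5334y+0.4994z = 0.0248
det = 0.7387;  x = -0.0324+0.4607z,  y = 0.0029+-0.3170z
quadratic in z: (1.3127)z²+(0.1424)z+(-0.1610)=0, √Δ=0.9304 → z ∈ {-0.4086, 0.3002}; z = -0.4086 (taking z<0)
x = -0.2207, y = 0.1325

(-0.2207, 0.1325, -0.4086)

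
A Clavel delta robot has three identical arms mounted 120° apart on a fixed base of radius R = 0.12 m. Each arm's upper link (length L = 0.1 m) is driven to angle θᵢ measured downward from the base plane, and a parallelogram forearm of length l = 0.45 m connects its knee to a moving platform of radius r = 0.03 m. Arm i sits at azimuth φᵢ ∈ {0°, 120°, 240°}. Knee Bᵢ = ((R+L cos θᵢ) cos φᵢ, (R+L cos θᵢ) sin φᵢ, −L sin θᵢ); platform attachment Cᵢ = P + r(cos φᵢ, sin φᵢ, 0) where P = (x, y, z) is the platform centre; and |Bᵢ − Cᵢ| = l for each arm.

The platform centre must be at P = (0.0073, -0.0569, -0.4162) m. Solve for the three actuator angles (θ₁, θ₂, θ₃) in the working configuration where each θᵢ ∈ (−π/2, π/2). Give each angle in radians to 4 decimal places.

θ₁ = 0.0875, θ₂ = 0.3494, θ₃ = -0.0873

φ1=0.0° → target in arm frame (0.0073, -0.0569)
  A=0.0827, B=-0.4162, C=(l²−L²−A²−y'²−z²)/(2L)=0.0460
  θ1 = atan2(B,A) + arccos(C/0.4243) = 0.0875
arm 2 (φ=120.0°): x'=-0.0529, y'=0.0221
  A cos θ + B sin θ = C:  0.1429·cos θ + -0.4162·sin θ = -0.0082
  γ=atan2(-0.4162,0.1429)=-1.2400;  ψ=arccos(-0.0186)=1.5894;  θ2=γ+ψ≈0.3494
rotate P by −φ3: (0.0456, 0.0348, -0.4162)
  A cos θ + B sin θ = C:  0.0444·cos θ + -0.4162·sin θ = 0.0805
  √(A²+B²)=0.4186;  θ3 = -1.4646+1.3773 ≈ -0.0873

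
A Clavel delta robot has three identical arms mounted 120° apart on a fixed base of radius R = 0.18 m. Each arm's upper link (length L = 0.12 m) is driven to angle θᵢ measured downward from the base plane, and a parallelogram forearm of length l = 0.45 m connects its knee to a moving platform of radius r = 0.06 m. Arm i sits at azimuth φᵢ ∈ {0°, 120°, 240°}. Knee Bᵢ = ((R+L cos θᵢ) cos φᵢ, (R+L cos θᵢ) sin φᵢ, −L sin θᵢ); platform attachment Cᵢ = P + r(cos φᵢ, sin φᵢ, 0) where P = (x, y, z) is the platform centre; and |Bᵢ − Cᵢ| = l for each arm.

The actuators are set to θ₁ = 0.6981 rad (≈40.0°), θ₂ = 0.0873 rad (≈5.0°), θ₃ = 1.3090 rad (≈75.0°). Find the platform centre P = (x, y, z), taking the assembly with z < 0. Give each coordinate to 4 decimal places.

(0.0076, 0.1697, -0.4404)

arm 1 at φ=0.0°: (R−r)+L cos θ1 = 0.2119;  centre 1 = (0.2119, 0.0000, -0.0771)
centre 2 = (0.2395·cos120.0°, 0.2395·sin120.0°, -0.0105) = (-0.1198, 0.2075, -0.0105)
arm 3 at φ=240.0°: (R−r)+L cos θ3 = 0.1511;  centre 3 = (-0.0755, -0.1308, -0.1159)
subtract pairs → two planes through P
plane₁₂: -0.6634x+0.4149y+0.1333z = 0.0066
Cramer: x(z) = 0.0105+0.0066z;  y(z) = 0.0328-0.3109z
sphere 1 gives Az²+Bz+C=0 with A=1.0967, B=0.1312, C=-0.1549;  B²−4AC=0.6967;  roots -0.4404, 0.3207;  negative root z = -0.4404
x = 0.0076, y = 0.1697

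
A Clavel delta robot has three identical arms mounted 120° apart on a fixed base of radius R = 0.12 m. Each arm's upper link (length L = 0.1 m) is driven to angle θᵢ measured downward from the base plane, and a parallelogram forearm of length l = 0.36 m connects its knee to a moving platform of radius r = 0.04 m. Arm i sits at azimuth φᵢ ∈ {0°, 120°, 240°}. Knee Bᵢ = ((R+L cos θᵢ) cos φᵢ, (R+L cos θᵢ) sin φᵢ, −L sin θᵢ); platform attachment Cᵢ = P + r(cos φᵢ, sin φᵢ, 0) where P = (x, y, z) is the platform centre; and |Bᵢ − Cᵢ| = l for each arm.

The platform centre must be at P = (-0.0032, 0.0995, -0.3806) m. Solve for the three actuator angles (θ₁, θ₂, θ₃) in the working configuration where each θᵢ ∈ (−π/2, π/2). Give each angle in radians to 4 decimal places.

rotate P by −φ1: (-0.0032, 0.0995, -0.3806)
  A cos θ + B sin θ = C:  0.0832·cos θ + -0.3806·sin θ = -0.2104
  θ1 = atan2(B,A) + arccos(C/0.3896) = 0.7857
rotate P by −φ2: (0.0878, -0.0470, -0.3806)
  e−x'=-0.0078;  (l²−L²−(e−x')²−y'²−z²)/2L = -0.1376
  √(A²+B²)=0.3807;  θ2 = -1.5912+1.9407 ≈ 0.3495
φ3=240.0° → target in arm frame (-0.0846, -0.0525)
  A=0.1646, B=-0.3806, C=(l²−L²−A²−y'²−z²)/(2L)=-0.2755
  √(A²+B²)=0.4147;  θ3 = -1.1627+2.2975 ≈ 1.1348

θ₁ = 0.7857, θ₂ = 0.3495, θ₃ = 1.1348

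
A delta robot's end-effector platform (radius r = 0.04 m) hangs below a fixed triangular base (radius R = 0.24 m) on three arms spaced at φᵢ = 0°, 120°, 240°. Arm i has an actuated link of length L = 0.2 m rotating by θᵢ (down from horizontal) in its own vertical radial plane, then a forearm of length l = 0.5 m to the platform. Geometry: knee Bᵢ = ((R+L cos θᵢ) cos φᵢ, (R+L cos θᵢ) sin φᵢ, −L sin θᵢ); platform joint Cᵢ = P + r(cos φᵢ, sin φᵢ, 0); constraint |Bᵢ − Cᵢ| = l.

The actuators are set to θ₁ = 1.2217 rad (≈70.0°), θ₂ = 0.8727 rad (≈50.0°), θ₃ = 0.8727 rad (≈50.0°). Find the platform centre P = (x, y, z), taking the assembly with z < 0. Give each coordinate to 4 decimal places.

arm 1 at φ=0.0°: (R−r)+L cos θ1 = 0.2684;  centre 1 = (0.2684, 0.0000, -0.1879)
arm 2 at φ=120.0°: (R−r)+L cos θ2 = 0.3286;  centre 2 = (-0.1643, 0.2845, -0.1532)
φ3=240.0°: virtual centre (-0.1643, -0.2845, -0.1532), radius l
eliminate P² terms by subtracting sphere 1 from 2 and 3
plane₁₂: -0.8654x+0.5691y+0.0694z = 0.0241
Cramer: x(z) = -0.0278+0.0802z;  y(z) = 0.0000-0.0000z
into |P−centre ₁|² = l²: 1.0064z² + 0.3283z + -0.1269 = 0;  Δ = 0.6188;  z = -0.5539 or 0.2277 → z<0 root = -0.5539
x = -0.0723, y = 0.0000

(-0.0723, 0.0000, -0.5539)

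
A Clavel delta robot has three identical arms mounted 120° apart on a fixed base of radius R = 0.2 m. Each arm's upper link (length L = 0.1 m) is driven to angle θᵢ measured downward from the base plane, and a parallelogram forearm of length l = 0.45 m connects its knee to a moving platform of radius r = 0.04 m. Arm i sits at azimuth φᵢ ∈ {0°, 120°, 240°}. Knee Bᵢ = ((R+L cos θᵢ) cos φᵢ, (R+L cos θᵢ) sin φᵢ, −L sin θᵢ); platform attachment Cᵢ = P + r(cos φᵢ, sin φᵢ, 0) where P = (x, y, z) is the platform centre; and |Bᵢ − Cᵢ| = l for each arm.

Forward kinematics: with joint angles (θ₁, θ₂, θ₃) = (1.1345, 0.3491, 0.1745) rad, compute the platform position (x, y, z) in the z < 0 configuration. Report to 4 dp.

arm 1 at φ=0.0°: ρ1 = 0.2023;  centre 1 = (0.2023, 0.0000, -0.0906)
φ2=120.0°: virtual centre (-0.1270, 0.2199, -0.0342), radius l
φ3=240.0°: virtual centre (-0.1292, -0.2239, -0.0174), radius l
|centre ₂|²−|centre ₁|² = 0.0165;  |centre ₃|²−|centre ₁|² = 0.0180
linear system: -0.6585x+0.4399y = 0.0165−0.1129z; -0.6630x+-0.4477y = 0.0180−0.1465z
Cramer: x(z) = -0.0261+0.1961z;  y(z) = -0.0015+0.0370z
sphere 1 gives Az²+Bz+C=0 with A=1.0398, B=0.0916, C=-0.1421;  B²−4AC=0.5995;  roots -0.4164, 0.3283;  negative root z = -0.4164
x = -0.1078, y = -0.0169

(-0.1078, -0.0169, -0.4164)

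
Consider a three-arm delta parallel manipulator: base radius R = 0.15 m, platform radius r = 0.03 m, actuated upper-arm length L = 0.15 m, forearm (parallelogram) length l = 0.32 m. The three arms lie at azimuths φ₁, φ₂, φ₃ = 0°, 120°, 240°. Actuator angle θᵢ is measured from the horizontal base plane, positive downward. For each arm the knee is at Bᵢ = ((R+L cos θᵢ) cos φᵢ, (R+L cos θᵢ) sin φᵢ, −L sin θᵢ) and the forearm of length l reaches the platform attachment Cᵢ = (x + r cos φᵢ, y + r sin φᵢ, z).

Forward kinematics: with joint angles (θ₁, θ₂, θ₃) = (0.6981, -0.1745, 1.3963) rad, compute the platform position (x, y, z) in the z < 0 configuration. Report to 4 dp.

O1 = (0.2349·cos0.0°, 0.2349·sin0.0°, -0.0964) = (0.2349, 0.0000, -0.0964)
O2 = (0.2677·cos120.0°, 0.2677·sin120.0°, 0.0260) = (-0.1339, 0.2319, 0.0260)
arm 3 at φ=240.0°: e+L cos θ3 = 0.1460;  O3 = (-0.0730, -0.1265, -0.1477)
subtract pairs → two planes through P
plane₁₂: -0.7375x+0.4637y+0.2449z = 0.0079
det = 0.4721;  x = 0.0167+0.0304z,  y = 0.0436+-0.4798z
into |P−O₁|² = l²: 1.2311z² + 0.1377z + -0.0436 = 0;  Δ = 0.2337;  z = -0.2523 or 0.1404 → z<0 root = -0.2523
x = 0.0091, y = 0.1646

(0.0091, 0.1646, -0.2523)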